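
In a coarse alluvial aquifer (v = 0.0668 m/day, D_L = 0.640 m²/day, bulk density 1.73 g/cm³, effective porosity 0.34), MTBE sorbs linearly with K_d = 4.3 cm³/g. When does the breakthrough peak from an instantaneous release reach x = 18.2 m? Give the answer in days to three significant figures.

3760 days

Retardation factor R = 1 + ρ_b·K_d/n = 1 + 1.73 × 4.3/0.34 = 22.88.
Sorption retards both mechanisms: v_R = v/R = 0.002920 m/day, D_R = D/R = 0.02797 m²/day.
Peak time from v_R²t² + 2D_R t − x² = 0: t = (√(D_R² + v_R²x²) − D_R)/v_R².
√(D_R² + v_R²x²) = √(0.02797² + 0.002920² × 18.2²) = 0.06006; v_R² = 8.526e-06.
t = (0.06006 − 0.02797)/8.526e-06 = 3760 days.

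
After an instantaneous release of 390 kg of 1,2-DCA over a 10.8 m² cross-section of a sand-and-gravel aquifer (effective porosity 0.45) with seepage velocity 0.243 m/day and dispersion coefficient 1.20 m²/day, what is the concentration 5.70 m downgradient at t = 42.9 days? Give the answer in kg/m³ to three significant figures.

For an instantaneous plane source, C(x,t) = M/(n_e·A·√(4πDt)) · exp(−(x−vt)²/(4Dt)), with n_e·A the pore (flow) area.
Plume center vt = 0.243 × 42.9 = 10.4247 m, so the well at 5.70 m is 4.7247 m upgradient of the peak.
√(4πDt) = 25.43 m, giving peak height M/(n_e·A·√(4πDt)) = 390/(0.45 × 10.8 × 25.43) = 3.156 kg/m³.
(x−vt)²/(4Dt) = (-4.7247)²/(4 × 1.20 × 42.9) = 0.1084; exp(−0.1084) = 0.8973.
C = 3.156 × 0.8973 = 2.83 kg/m³.

2.83 kg/m³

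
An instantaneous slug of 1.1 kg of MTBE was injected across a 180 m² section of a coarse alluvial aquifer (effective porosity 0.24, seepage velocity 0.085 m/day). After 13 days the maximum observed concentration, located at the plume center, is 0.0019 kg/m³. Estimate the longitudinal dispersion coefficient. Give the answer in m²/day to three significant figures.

1.10 m²/day

At the plume center C_max = M/(n_e·A·√(4πDt)), so D = M²/(4πt·(n_e·A·C_max)²).
n_e·A·C_max = 0.24 × 180 × 0.0019 = 0.08208 kg/m.
D = 1.1²/(4π × 13 × 0.08208²) = 1.10 m²/day.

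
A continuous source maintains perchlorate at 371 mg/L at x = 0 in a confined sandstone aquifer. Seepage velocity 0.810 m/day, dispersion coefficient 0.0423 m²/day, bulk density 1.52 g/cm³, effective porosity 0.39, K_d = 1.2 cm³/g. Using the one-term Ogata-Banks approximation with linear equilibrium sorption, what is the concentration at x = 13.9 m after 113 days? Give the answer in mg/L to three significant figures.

Retardation factor R = 1 + ρ_b·K_d/n = 1 + 1.52 × 1.2/0.39 = 5.677.
Sorption retards both mechanisms: v_R = v/R = 0.1427 m/day, D_R = D/R = 0.007451 m²/day.
v_R·t = 0.1427 × 113 = 16.1251 m; 2√(D_R t) = 1.835 m; argument = (13.9 − 16.1251)/1.835 = -1.213.
C = C₀ × ½·erfc(-1.213) = 371 × 0.9569 = 355 mg/L.

355 mg/L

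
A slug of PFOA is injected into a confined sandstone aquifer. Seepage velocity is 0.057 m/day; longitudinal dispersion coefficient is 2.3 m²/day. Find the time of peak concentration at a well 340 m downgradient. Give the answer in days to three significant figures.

For the 1D instantaneous-source solution, setting ∂C/∂t = 0 at fixed x gives v²t² + 2Dt − x² = 0, so t = (√(D² + v²x²) − D)/v².
√(D² + v²x²) = √(2.3² + 0.057² × 340²) = 19.52; v² = 0.003249.
t = (19.52 − 2.3)/0.003249 = 5300 days (vs. the pure-advection estimate x/v = 5960 d).

5300 days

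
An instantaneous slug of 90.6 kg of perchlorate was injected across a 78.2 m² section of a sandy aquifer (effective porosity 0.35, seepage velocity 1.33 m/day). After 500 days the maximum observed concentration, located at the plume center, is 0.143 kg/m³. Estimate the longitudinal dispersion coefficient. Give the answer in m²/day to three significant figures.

At the plume center C_max = M/(n_e·A·√(4πDt)), so D = M²/(4πt·(n_e·A·C_max)²).
n_e·A·C_max = 0.35 × 78.2 × 0.143 = 3.914 kg/m.
D = 90.6²/(4π × 500 × 3.914²) = 0.0853 m²/day.

0.0853 m²/day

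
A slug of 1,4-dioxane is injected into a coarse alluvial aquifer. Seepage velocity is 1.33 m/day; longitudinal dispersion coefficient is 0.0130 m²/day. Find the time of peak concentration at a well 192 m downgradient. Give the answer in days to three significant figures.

For the 1D instantaneous-source solution, setting ∂C/∂t = 0 at fixed x gives v²t² + 2Dt − x² = 0, so t = (√(D² + v²x²) − D)/v².
√(D² + v²x²) = √(0.0130² + 1.33² × 192²) = 255.4; v² = 1.7689.
t = (255.4 − 0.0130)/1.7689 = 144 days (vs. the pure-advection estimate x/v = 144 d).

144 days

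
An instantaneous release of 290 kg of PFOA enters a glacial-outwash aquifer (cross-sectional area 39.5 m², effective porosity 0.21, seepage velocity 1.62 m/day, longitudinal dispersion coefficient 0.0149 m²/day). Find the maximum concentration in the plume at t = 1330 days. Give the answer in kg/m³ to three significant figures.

The peak of an instantaneous 1D plume sits at x = vt; there the Gaussian factor is 1 and C_max = M/(n_e·A·√(4πDt)), where n_e·A is the pore area the mass is dissolved in.
√(4πDt) = √(4π × 0.0149 × 1330) = 15.78 m, so C_max = 290/(0.21 × 39.5 × 15.78) = 2.22 kg/m³.

2.22 kg/m³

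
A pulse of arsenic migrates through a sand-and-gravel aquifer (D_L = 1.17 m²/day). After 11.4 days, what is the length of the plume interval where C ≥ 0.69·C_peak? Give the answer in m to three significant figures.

The plume is Gaussian with σ = √(2Dt) = √(2 × 1.17 × 11.4) = 5.165 m.
C/C_peak = exp(−Δx²/(2σ²)) = 0.69 ⇒ Δx = σ·√(−2 ln 0.69) = 5.165 × 0.8615 = 4.450 m.
Width = 2Δx = 8.90 m.

8.90 m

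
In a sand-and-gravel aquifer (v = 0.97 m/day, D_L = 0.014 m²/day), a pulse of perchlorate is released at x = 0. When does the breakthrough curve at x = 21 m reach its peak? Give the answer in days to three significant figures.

For the 1D instantaneous-source solution, setting ∂C/∂t = 0 at fixed x gives v²t² + 2Dt − x² = 0, so t = (√(D² + v²x²) − D)/v².
√(D² + v²x²) = √(0.014² + 0.97² × 21²) = 20.37; v² = 0.9409.
t = (20.37 − 0.014)/0.9409 = 21.6 days (vs. the pure-advection estimate x/v = 21.6 d).

21.6 days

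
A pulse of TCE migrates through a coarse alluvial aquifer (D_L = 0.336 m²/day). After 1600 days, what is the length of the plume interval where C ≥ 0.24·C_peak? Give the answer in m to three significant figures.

The plume is Gaussian with σ = √(2Dt) = √(2 × 0.336 × 1600) = 32.79 m.
C/C_peak = exp(−Δx²/(2σ²)) = 0.24 ⇒ Δx = σ·√(−2 ln 0.24) = 32.79 × 1.689 = 55.38 m.
Width = 2Δx = 111 m.

111 m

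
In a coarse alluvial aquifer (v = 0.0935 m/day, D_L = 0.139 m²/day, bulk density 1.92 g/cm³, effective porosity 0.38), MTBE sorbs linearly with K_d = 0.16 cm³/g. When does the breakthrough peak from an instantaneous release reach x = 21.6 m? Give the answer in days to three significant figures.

390 days

Retardation factor R = 1 + ρ_b·K_d/n = 1 + 1.92 × 0.16/0.38 = 1.808.
Sorption retards both mechanisms: v_R = v/R = 0.05171 m/day, D_R = D/R = 0.07688 m²/day.
Peak time from v_R²t² + 2D_R t − x² = 0: t = (√(D_R² + v_R²x²) − D_R)/v_R².
√(D_R² + v_R²x²) = √(0.07688² + 0.05171² × 21.6²) = 1.120; v_R² = 0.002674.
t = (1.120 − 0.07688)/0.002674 = 390 days.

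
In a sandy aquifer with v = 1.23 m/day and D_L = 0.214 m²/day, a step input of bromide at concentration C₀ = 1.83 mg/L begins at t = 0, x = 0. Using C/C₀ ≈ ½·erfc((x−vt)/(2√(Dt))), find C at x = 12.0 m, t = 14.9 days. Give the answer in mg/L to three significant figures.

1.82 mg/L

For a continuous step input, C/C₀ ≈ ½·erfc((x−vt)/(2√(Dt))).
vt = 1.23 × 14.9 = 18.327 m and 2√(Dt) = 2√(0.214 × 14.9) = 3.571 m.
Argument (x−vt)/(2√(Dt)) = (12.0 − 18.327)/3.571 = -1.772; ½·erfc(-1.772) = 0.9939.
C = 1.83 × 0.9939 = 1.82 mg/L.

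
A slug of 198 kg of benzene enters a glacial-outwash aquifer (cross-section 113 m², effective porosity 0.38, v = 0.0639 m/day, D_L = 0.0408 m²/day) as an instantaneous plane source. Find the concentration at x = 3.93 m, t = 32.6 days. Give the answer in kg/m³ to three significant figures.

0.594 kg/m³

For an instantaneous plane source, C(x,t) = M/(n_e·A·√(4πDt)) · exp(−(x−vt)²/(4Dt)), with n_e·A the pore (flow) area.
Plume center vt = 0.0639 × 32.6 = 2.08314 m, so the well at 3.93 m is 1.84686 m downgradient of the peak.
√(4πDt) = 4.088 m, giving peak height M/(n_e·A·√(4πDt)) = 198/(0.38 × 113 × 4.088) = 1.128 kg/m³.
(x−vt)²/(4Dt) = (1.84686)²/(4 × 0.0408 × 32.6) = 0.6411; exp(−0.6411) = 0.5267.
C = 1.128 × 0.5267 = 0.594 kg/m³.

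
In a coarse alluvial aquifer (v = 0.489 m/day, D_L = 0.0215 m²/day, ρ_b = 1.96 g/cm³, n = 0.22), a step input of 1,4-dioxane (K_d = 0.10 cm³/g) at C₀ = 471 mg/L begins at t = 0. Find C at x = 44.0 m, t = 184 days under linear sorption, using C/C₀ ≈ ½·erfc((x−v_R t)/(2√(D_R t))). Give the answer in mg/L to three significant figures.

Retardation factor R = 1 + ρ_b·K_d/n = 1 + 1.96 × 0.10/0.22 = 1.891.
Sorption retards both mechanisms: v_R = v/R = 0.2586 m/day, D_R = D/R = 0.01137 m²/day.
v_R·t = 0.2586 × 184 = 47.5824 m; 2√(D_R t) = 2.893 m; argument = (44.0 − 47.5824)/2.893 = -1.238.
C = C₀ × ½·erfc(-1.238) = 471 × 0.9600 = 452 mg/L.

452 mg/L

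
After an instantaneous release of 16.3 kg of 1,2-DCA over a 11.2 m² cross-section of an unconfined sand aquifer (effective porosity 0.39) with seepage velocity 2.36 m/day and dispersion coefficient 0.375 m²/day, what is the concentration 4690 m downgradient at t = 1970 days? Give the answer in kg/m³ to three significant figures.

0.0220 kg/m³

For an instantaneous plane source, C(x,t) = M/(n_e·A·√(4πDt)) · exp(−(x−vt)²/(4Dt)), with n_e·A the pore (flow) area.
Plume center vt = 2.36 × 1970 = 4649.2 m, so the well at 4690 m is 40.8 m downgradient of the peak.
√(4πDt) = 96.35 m, giving peak height M/(n_e·A·√(4πDt)) = 16.3/(0.39 × 11.2 × 96.35) = 0.03873 kg/m³.
(x−vt)²/(4Dt) = (40.8)²/(4 × 0.375 × 1970) = 0.5633; exp(−0.5633) = 0.5693.
C = 0.03873 × 0.5693 = 0.0220 kg/m³.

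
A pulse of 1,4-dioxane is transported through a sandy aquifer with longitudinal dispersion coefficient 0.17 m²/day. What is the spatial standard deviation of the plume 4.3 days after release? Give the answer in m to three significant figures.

1.21 m

Dispersive spreading gives a Gaussian with σ² = 2Dt; advection only shifts the center.
σ = √(2 × 0.17 × 4.3) = 1.21 m.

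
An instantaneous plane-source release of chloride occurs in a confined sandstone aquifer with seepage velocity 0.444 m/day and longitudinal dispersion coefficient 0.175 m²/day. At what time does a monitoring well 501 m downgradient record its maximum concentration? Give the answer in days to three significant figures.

For the 1D instantaneous-source solution, setting ∂C/∂t = 0 at fixed x gives v²t² + 2Dt − x² = 0, so t = (√(D² + v²x²) − D)/v².
√(D² + v²x²) = √(0.175² + 0.444² × 501²) = 222.4; v² = 0.197136.
t = (222.4 − 0.175)/0.197136 = 1130 days (vs. the pure-advection estimate x/v = 1130 d).

1130 days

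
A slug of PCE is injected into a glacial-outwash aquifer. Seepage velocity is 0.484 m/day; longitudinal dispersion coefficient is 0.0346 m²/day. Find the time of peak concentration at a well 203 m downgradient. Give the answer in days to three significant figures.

419 days

For the 1D instantaneous-source solution, setting ∂C/∂t = 0 at fixed x gives v²t² + 2Dt − x² = 0, so t = (√(D² + v²x²) − D)/v².
√(D² + v²x²) = √(0.0346² + 0.484² × 203²) = 98.25; v² = 0.234256.
t = (98.25 − 0.0346)/0.234256 = 419 days (vs. the pure-advection estimate x/v = 419 d).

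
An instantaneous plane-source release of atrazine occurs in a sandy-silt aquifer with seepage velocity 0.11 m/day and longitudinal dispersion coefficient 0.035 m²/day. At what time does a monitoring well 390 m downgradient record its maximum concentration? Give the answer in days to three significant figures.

For the 1D instantaneous-source solution, setting ∂C/∂t = 0 at fixed x gives v²t² + 2Dt − x² = 0, so t = (√(D² + v²x²) − D)/v².
√(D² + v²x²) = √(0.035² + 0.11² × 390²) = 42.90; v² = 0.0121.
t = (42.90 − 0.035)/0.0121 = 3540 days (vs. the pure-advection estimate x/v = 3550 d).

3540 days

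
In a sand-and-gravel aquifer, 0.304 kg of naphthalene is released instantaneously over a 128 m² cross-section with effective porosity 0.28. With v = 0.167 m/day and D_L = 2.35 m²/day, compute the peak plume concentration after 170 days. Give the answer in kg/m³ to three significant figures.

0.000120 kg/m³

The peak of an instantaneous 1D plume sits at x = vt; there the Gaussian factor is 1 and C_max = M/(n_e·A·√(4πDt)), where n_e·A is the pore area the mass is dissolved in.
√(4πDt) = √(4π × 2.35 × 170) = 70.85 m, so C_max = 0.304/(0.28 × 128 × 70.85) = 0.000120 kg/m³.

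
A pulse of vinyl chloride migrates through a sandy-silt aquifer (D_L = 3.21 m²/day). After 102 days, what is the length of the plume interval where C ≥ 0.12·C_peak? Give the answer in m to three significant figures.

105 m

The plume is Gaussian with σ = √(2Dt) = √(2 × 3.21 × 102) = 25.59 m.
C/C_peak = exp(−Δx²/(2σ²)) = 0.12 ⇒ Δx = σ·√(−2 ln 0.12) = 25.59 × 2.059 = 52.69 m.
Width = 2Δx = 105 m.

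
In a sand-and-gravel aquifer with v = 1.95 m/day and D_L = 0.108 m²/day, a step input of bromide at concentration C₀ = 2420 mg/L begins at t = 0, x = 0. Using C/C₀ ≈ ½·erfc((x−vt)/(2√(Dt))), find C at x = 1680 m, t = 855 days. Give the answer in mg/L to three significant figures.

For a continuous step input, C/C₀ ≈ ½·erfc((x−vt)/(2√(Dt))).
vt = 1.95 × 855 = 1667.25 m and 2√(Dt) = 2√(0.108 × 855) = 19.22 m.
Argument (x−vt)/(2√(Dt)) = (1680 − 1667.25)/19.22 = 0.6634; ½·erfc(0.6634) = 0.1741.
C = 2420 × 0.1741 = 421 mg/L.

421 mg/L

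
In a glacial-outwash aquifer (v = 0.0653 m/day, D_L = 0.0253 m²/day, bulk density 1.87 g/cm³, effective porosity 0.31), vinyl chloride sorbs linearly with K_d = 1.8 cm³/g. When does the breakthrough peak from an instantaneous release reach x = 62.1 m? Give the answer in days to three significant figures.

11200 days

Retardation factor R = 1 + ρ_b·K_d/n = 1 + 1.87 × 1.8/0.31 = 11.86.
Sorption retards both mechanisms: v_R = v/R = 0.005506 m/day, D_R = D/R = 0.002133 m²/day.
Peak time from v_R²t² + 2D_R t − x² = 0: t = (√(D_R² + v_R²x²) − D_R)/v_R².
√(D_R² + v_R²x²) = √(0.002133² + 0.005506² × 62.1²) = 0.3419; v_R² = 3.032e-05.
t = (0.3419 − 0.002133)/3.032e-05 = 11200 days.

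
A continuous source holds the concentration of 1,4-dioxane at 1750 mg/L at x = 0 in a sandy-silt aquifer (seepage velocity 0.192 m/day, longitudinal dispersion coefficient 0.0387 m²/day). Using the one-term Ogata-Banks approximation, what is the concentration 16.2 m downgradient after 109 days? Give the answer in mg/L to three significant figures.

1660 mg/L

For a continuous step input, C/C₀ ≈ ½·erfc((x−vt)/(2√(Dt))).
vt = 0.192 × 109 = 20.928 m and 2√(Dt) = 2√(0.0387 × 109) = 4.108 m.
Argument (x−vt)/(2√(Dt)) = (16.2 − 20.928)/4.108 = -1.151; ½·erfc(-1.151) = 0.9482.
C = 1750 × 0.9482 = 1660 mg/L.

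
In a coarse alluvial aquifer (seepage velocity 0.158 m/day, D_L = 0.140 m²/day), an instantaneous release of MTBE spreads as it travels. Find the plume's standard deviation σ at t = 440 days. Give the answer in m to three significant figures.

11.1 m

Dispersive spreading gives a Gaussian with σ² = 2Dt; advection only shifts the center.
σ = √(2 × 0.140 × 440) = 11.1 m.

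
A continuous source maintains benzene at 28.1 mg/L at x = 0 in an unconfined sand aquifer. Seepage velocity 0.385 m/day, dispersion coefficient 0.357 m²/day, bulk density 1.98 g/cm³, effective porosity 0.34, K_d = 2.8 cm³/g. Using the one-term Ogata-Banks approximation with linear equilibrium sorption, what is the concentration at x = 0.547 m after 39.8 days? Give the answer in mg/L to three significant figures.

Retardation factor R = 1 + ρ_b·K_d/n = 1 + 1.98 × 2.8/0.34 = 17.31.
Sorption retards both mechanisms: v_R = v/R = 0.02224 m/day, D_R = D/R = 0.02062 m²/day.
v_R·t = 0.02224 × 39.8 = 0.885152 m; 2√(D_R t) = 1.812 m; argument = (0.547 − 0.885152)/1.812 = -0.1866.
C = C₀ × ½·erfc(-0.1866) = 28.1 × 0.6041 = 17.0 mg/L.

17.0 mg/L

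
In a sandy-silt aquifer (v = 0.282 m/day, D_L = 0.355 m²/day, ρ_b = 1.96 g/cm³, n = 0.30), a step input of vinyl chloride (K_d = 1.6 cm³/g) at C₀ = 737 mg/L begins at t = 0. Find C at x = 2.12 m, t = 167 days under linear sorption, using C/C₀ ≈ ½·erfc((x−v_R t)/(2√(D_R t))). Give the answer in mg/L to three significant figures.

Retardation factor R = 1 + ρ_b·K_d/n = 1 + 1.96 × 1.6/0.30 = 11.45.
Sorption retards both mechanisms: v_R = v/R = 0.02463 m/day, D_R = D/R = 0.03100 m²/day.
v_R·t = 0.02463 × 167 = 4.11321 m; 2√(D_R t) = 4.551 m; argument = (2.12 − 4.11321)/4.551 = -0.4380.
C = C₀ × ½·erfc(-0.4380) = 737 × 0.7322 = 540 mg/L.

540 mg/L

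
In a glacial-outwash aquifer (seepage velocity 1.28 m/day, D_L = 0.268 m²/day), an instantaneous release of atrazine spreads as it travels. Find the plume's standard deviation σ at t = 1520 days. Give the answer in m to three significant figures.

28.5 m

Dispersive spreading gives a Gaussian with σ² = 2Dt; advection only shifts the center.
σ = √(2 × 0.268 × 1520) = 28.5 m.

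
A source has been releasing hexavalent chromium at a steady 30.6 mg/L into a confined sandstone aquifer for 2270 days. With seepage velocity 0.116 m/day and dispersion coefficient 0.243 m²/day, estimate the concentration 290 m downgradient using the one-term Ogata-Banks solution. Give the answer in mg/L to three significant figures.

For a continuous step input, C/C₀ ≈ ½·erfc((x−vt)/(2√(Dt))).
vt = 0.116 × 2270 = 263.32 m and 2√(Dt) = 2√(0.243 × 2270) = 46.97 m.
Argument (x−vt)/(2√(Dt)) = (290 − 263.32)/46.97 = 0.5680; ½·erfc(0.5680) = 0.2109.
C = 30.6 × 0.2109 = 6.45 mg/L.

6.45 mg/L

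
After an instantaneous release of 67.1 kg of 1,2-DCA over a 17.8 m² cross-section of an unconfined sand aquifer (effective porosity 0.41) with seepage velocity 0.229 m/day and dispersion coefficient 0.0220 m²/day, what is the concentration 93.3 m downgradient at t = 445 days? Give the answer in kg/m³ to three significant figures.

0.125 kg/m³

For an instantaneous plane source, C(x,t) = M/(n_e·A·√(4πDt)) · exp(−(x−vt)²/(4Dt)), with n_e·A the pore (flow) area.
Plume center vt = 0.229 × 445 = 101.905 m, so the well at 93.3 m is 8.605 m upgradient of the peak.
√(4πDt) = 11.09 m, giving peak height M/(n_e·A·√(4πDt)) = 67.1/(0.41 × 17.8 × 11.09) = 0.8291 kg/m³.
(x−vt)²/(4Dt) = (-8.605)²/(4 × 0.0220 × 445) = 1.891; exp(−1.891) = 0.1509.
C = 0.8291 × 0.1509 = 0.125 kg/m³.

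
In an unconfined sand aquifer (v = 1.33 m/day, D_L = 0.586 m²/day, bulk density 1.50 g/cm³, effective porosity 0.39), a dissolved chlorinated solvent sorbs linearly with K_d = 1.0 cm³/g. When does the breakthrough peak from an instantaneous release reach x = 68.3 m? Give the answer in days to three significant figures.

247 days

Retardation factor R = 1 + ρ_b·K_d/n = 1 + 1.50 × 1.0/0.39 = 4.846.
Sorption retards both mechanisms: v_R = v/R = 0.2745 m/day, D_R = D/R = 0.1209 m²/day.
Peak time from v_R²t² + 2D_R t − x² = 0: t = (√(D_R² + v_R²x²) − D_R)/v_R².
√(D_R² + v_R²x²) = √(0.1209² + 0.2745² × 68.3²) = 18.75; v_R² = 0.07535.
t = (18.75 − 0.1209)/0.07535 = 247 days.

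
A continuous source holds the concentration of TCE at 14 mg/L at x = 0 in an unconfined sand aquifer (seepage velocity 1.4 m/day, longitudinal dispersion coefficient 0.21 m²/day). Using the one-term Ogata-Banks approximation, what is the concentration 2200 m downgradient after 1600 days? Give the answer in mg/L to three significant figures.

For a continuous step input, C/C₀ ≈ ½·erfc((x−vt)/(2√(Dt))).
vt = 1.4 × 1600 = 2240 m and 2√(Dt) = 2√(0.21 × 1600) = 36.66 m.
Argument (x−vt)/(2√(Dt)) = (2200 − 2240)/36.66 = -1.091; ½·erfc(-1.091) = 0.9386.
C = 14 × 0.9386 = 13.1 mg/L.

13.1 mg/L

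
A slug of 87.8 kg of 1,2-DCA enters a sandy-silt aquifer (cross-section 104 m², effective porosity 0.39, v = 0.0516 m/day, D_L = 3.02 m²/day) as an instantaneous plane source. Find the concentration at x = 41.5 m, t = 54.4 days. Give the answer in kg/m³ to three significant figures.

For an instantaneous plane source, C(x,t) = M/(n_e·A·√(4πDt)) · exp(−(x−vt)²/(4Dt)), with n_e·A the pore (flow) area.
Plume center vt = 0.0516 × 54.4 = 2.80704 m, so the well at 41.5 m is 38.69296 m downgradient of the peak.
√(4πDt) = 45.44 m, giving peak height M/(n_e·A·√(4πDt)) = 87.8/(0.39 × 104 × 45.44) = 0.04764 kg/m³.
(x−vt)²/(4Dt) = (38.69296)²/(4 × 3.02 × 54.4) = 2.278; exp(−2.278) = 0.1025.
C = 0.04764 × 0.1025 = 0.00488 kg/m³.

0.00488 kg/m³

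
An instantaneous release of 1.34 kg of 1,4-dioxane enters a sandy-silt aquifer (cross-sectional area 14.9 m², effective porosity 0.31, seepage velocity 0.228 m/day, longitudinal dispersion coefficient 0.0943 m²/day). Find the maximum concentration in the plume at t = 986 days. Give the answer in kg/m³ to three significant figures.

0.00849 kg/m³

The peak of an instantaneous 1D plume sits at x = vt; there the Gaussian factor is 1 and C_max = M/(n_e·A·√(4πDt)), where n_e·A is the pore area the mass is dissolved in.
√(4πDt) = √(4π × 0.0943 × 986) = 34.18 m, so C_max = 1.34/(0.31 × 14.9 × 34.18) = 0.00849 kg/m³.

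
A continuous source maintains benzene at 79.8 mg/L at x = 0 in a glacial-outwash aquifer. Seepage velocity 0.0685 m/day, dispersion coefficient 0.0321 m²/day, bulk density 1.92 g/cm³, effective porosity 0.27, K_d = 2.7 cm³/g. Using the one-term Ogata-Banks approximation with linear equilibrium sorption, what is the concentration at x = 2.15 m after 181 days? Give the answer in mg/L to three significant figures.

Retardation factor R = 1 + ρ_b·K_d/n = 1 + 1.92 × 2.7/0.27 = 20.20.
Sorption retards both mechanisms: v_R = v/R = 0.003391 m/day, D_R = D/R = 0.001589 m²/day.
v_R·t = 0.003391 × 181 = 0.613771 m; 2√(D_R t) = 1.073 m; argument = (2.15 − 0.613771)/1.073 = 1.432.
C = C₀ × ½·erfc(1.432) = 79.8 × 0.02143 = 1.71 mg/L.

1.71 mg/L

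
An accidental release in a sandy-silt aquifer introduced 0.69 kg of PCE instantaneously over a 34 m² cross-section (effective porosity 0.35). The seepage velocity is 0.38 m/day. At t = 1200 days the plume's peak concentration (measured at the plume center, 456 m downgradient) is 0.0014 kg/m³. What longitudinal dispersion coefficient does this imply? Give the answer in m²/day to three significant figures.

At the plume center C_max = M/(n_e·A·√(4πDt)), so D = M²/(4πt·(n_e·A·C_max)²).
n_e·A·C_max = 0.35 × 34 × 0.0014 = 0.01666 kg/m.
D = 0.69²/(4π × 1200 × 0.01666²) = 0.114 m²/day.

0.114 m²/day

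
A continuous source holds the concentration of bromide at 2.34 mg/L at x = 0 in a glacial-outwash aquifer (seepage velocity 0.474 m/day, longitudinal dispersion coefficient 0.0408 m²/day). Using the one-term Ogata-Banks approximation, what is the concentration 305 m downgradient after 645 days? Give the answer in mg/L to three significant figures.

For a continuous step input, C/C₀ ≈ ½·erfc((x−vt)/(2√(Dt))).
vt = 0.474 × 645 = 305.73 m and 2√(Dt) = 2√(0.0408 × 645) = 10.26 m.
Argument (x−vt)/(2√(Dt)) = (305 − 305.73)/10.26 = -0.07115; ½·erfc(-0.07115) = 0.5401.
C = 2.34 × 0.5401 = 1.26 mg/L.

1.26 mg/L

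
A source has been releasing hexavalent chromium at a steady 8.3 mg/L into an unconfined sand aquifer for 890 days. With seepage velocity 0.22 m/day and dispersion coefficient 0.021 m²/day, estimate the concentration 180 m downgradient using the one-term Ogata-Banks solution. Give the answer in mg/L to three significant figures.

For a continuous step input, C/C₀ ≈ ½·erfc((x−vt)/(2√(Dt))).
vt = 0.22 × 890 = 195.8 m and 2√(Dt) = 2√(0.021 × 890) = 8.646 m.
Argument (x−vt)/(2√(Dt)) = (180 − 195.8)/8.646 = -1.827; ½·erfc(-1.827) = 0.9951.
C = 8.3 × 0.9951 = 8.26 mg/L.

8.26 mg/L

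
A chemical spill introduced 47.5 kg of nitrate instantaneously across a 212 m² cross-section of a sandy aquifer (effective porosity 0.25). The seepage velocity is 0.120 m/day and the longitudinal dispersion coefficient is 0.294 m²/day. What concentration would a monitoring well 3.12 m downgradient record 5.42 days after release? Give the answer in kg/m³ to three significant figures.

0.0769 kg/m³

For an instantaneous plane source, C(x,t) = M/(n_e·A·√(4πDt)) · exp(−(x−vt)²/(4Dt)), with n_e·A the pore (flow) area.
Plume center vt = 0.120 × 5.42 = 0.6504 m, so the well at 3.12 m is 2.4696 m downgradient of the peak.
√(4πDt) = 4.475 m, giving peak height M/(n_e·A·√(4πDt)) = 47.5/(0.25 × 212 × 4.475) = 0.2003 kg/m³.
(x−vt)²/(4Dt) = (2.4696)²/(4 × 0.294 × 5.42) = 0.9569; exp(−0.9569) = 0.3841.
C = 0.2003 × 0.3841 = 0.0769 kg/m³.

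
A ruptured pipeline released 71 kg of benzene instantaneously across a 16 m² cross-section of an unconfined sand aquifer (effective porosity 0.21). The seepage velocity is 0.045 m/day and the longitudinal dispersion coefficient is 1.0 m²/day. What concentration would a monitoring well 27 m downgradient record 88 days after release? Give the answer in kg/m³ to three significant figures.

For an instantaneous plane source, C(x,t) = M/(n_e·A·√(4πDt)) · exp(−(x−vt)²/(4Dt)), with n_e·A the pore (flow) area.
Plume center vt = 0.045 × 88 = 3.96 m, so the well at 27 m is 23.04 m downgradient of the peak.
√(4πDt) = 33.25 m, giving peak height M/(n_e·A·√(4πDt)) = 71/(0.21 × 16 × 33.25) = 0.6355 kg/m³.
(x−vt)²/(4Dt) = (23.04)²/(4 × 1.0 × 88) = 1.508; exp(−1.508) = 0.2214.
C = 0.6355 × 0.2214 = 0.141 kg/m³.

0.141 kg/m³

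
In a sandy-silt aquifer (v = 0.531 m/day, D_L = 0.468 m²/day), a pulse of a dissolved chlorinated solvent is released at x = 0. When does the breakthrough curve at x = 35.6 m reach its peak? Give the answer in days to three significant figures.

For the 1D instantaneous-source solution, setting ∂C/∂t = 0 at fixed x gives v²t² + 2Dt − x² = 0, so t = (√(D² + v²x²) − D)/v².
√(D² + v²x²) = √(0.468² + 0.531² × 35.6²) = 18.91; v² = 0.281961.
t = (18.91 − 0.468)/0.281961 = 65.4 days (vs. the pure-advection estimate x/v = 67.0 d).

65.4 days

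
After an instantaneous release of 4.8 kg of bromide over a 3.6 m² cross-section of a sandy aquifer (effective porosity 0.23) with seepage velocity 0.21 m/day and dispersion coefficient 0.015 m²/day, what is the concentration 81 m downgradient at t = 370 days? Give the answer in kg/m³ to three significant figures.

0.425 kg/m³

For an instantaneous plane source, C(x,t) = M/(n_e·A·√(4πDt)) · exp(−(x−vt)²/(4Dt)), with n_e·A the pore (flow) area.
Plume center vt = 0.21 × 370 = 77.7 m, so the well at 81 m is 3.3 m downgradient of the peak.
√(4πDt) = 8.351 m, giving peak height M/(n_e·A·√(4πDt)) = 4.8/(0.23 × 3.6 × 8.351) = 0.6942 kg/m³.
(x−vt)²/(4Dt) = (3.3)²/(4 × 0.015 × 370) = 0.4905; exp(−0.4905) = 0.6123.
C = 0.6942 × 0.6123 = 0.425 kg/m³.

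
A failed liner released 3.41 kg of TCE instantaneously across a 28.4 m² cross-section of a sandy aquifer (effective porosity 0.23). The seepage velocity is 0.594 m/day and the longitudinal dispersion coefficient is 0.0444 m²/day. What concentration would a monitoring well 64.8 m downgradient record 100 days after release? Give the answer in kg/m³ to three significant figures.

For an instantaneous plane source, C(x,t) = M/(n_e·A·√(4πDt)) · exp(−(x−vt)²/(4Dt)), with n_e·A the pore (flow) area.
Plume center vt = 0.594 × 100 = 59.4 m, so the well at 64.8 m is 5.4 m downgradient of the peak.
√(4πDt) = 7.470 m, giving peak height M/(n_e·A·√(4πDt)) = 3.41/(0.23 × 28.4 × 7.470) = 0.06989 kg/m³.
(x−vt)²/(4Dt) = (5.4)²/(4 × 0.0444 × 100) = 1.642; exp(−1.642) = 0.1936.
C = 0.06989 × 0.1936 = 0.0135 kg/m³.

0.0135 kg/m³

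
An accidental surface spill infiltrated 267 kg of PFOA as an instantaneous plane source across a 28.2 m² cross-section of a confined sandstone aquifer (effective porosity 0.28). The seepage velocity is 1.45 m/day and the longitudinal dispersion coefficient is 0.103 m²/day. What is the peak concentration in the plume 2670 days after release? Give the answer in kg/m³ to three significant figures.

0.575 kg/m³

The peak of an instantaneous 1D plume sits at x = vt; there the Gaussian factor is 1 and C_max = M/(n_e·A·√(4πDt)), where n_e·A is the pore area the mass is dissolved in.
√(4πDt) = √(4π × 0.103 × 2670) = 58.79 m, so C_max = 267/(0.28 × 28.2 × 58.79) = 0.575 kg/m³.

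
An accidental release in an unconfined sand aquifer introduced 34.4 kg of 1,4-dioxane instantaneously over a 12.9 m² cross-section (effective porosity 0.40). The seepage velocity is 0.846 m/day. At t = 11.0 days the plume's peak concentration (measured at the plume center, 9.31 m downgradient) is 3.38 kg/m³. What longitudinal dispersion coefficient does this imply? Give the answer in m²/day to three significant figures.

At the plume center C_max = M/(n_e·A·√(4πDt)), so D = M²/(4πt·(n_e·A·C_max)²).
n_e·A·C_max = 0.40 × 12.9 × 3.38 = 17.44 kg/m.
D = 34.4²/(4π × 11.0 × 17.44²) = 0.0281 m²/day.

0.0281 m²/day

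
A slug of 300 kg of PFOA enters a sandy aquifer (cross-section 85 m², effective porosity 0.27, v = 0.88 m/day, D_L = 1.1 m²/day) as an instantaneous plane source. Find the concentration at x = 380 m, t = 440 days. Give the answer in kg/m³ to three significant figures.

For an instantaneous plane source, C(x,t) = M/(n_e·A·√(4πDt)) · exp(−(x−vt)²/(4Dt)), with n_e·A the pore (flow) area.
Plume center vt = 0.88 × 440 = 387.2 m, so the well at 380 m is 7.2 m upgradient of the peak.
√(4πDt) = 77.99 m, giving peak height M/(n_e·A·√(4πDt)) = 300/(0.27 × 85 × 77.99) = 0.1676 kg/m³.
(x−vt)²/(4Dt) = (-7.2)²/(4 × 1.1 × 440) = 0.02678; exp(−0.02678) = 0.9736.
C = 0.1676 × 0.9736 = 0.163 kg/m³.

0.163 kg/m³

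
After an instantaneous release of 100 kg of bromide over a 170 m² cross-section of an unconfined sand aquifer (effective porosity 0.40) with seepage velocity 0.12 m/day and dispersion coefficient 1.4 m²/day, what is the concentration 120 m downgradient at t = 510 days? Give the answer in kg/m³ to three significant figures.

For an instantaneous plane source, C(x,t) = M/(n_e·A·√(4πDt)) · exp(−(x−vt)²/(4Dt)), with n_e·A the pore (flow) area.
Plume center vt = 0.12 × 510 = 61.2 m, so the well at 120 m is 58.8 m downgradient of the peak.
√(4πDt) = 94.72 m, giving peak height M/(n_e·A·√(4πDt)) = 100/(0.40 × 170 × 94.72) = 0.01553 kg/m³.
(x−vt)²/(4Dt) = (58.8)²/(4 × 1.4 × 510) = 1.211; exp(−1.211) = 0.2979.
C = 0.01553 × 0.2979 = 0.00463 kg/m³.

0.00463 kg/m³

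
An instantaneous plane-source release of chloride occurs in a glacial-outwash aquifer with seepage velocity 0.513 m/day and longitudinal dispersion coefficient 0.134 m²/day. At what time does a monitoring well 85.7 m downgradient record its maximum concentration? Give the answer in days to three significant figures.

For the 1D instantaneous-source solution, setting ∂C/∂t = 0 at fixed x gives v²t² + 2Dt − x² = 0, so t = (√(D² + v²x²) − D)/v².
√(D² + v²x²) = √(0.134² + 0.513² × 85.7²) = 43.96; v² = 0.263169.
t = (43.96 − 0.134)/0.263169 = 167 days (vs. the pure-advection estimate x/v = 167 d).

167 days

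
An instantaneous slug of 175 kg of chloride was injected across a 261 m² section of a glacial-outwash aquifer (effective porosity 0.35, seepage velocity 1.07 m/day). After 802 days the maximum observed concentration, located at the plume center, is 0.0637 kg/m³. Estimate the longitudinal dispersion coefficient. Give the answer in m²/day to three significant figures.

At the plume center C_max = M/(n_e·A·√(4πDt)), so D = M²/(4πt·(n_e·A·C_max)²).
n_e·A·C_max = 0.35 × 261 × 0.0637 = 5.819 kg/m.
D = 175²/(4π × 802 × 5.819²) = 0.0897 m²/day.

0.0897 m²/day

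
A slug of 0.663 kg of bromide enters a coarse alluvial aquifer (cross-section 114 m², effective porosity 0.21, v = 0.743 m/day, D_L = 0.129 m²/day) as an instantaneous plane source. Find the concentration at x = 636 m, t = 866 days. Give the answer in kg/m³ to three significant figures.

0.000653 kg/m³

For an instantaneous plane source, C(x,t) = M/(n_e·A·√(4πDt)) · exp(−(x−vt)²/(4Dt)), with n_e·A the pore (flow) area.
Plume center vt = 0.743 × 866 = 643.438 m, so the well at 636 m is 7.438 m upgradient of the peak.
√(4πDt) = 37.47 m, giving peak height M/(n_e·A·√(4πDt)) = 0.663/(0.21 × 114 × 37.47) = 0.0007391 kg/m³.
(x−vt)²/(4Dt) = (-7.438)²/(4 × 0.129 × 866) = 0.1238; exp(−0.1238) = 0.8836.
C = 0.0007391 × 0.8836 = 0.000653 kg/m³.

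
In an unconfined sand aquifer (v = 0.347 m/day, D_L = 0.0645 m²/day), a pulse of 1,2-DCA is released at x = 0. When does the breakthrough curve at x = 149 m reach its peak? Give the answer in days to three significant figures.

429 days

For the 1D instantaneous-source solution, setting ∂C/∂t = 0 at fixed x gives v²t² + 2Dt − x² = 0, so t = (√(D² + v²x²) − D)/v².
√(D² + v²x²) = √(0.0645² + 0.347² × 149²) = 51.70; v² = 0.120409.
t = (51.70 − 0.0645)/0.120409 = 429 days (vs. the pure-advection estimate x/v = 429 d).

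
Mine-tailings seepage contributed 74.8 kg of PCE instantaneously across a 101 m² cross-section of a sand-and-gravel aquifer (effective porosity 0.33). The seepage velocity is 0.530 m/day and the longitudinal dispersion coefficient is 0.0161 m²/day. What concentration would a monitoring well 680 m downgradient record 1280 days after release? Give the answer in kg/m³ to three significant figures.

0.135 kg/m³

For an instantaneous plane source, C(x,t) = M/(n_e·A·√(4πDt)) · exp(−(x−vt)²/(4Dt)), with n_e·A the pore (flow) area.
Plume center vt = 0.530 × 1280 = 678.4 m, so the well at 680 m is 1.6 m downgradient of the peak.
√(4πDt) = 16.09 m, giving peak height M/(n_e·A·√(4πDt)) = 74.8/(0.33 × 101 × 16.09) = 0.1395 kg/m³.
(x−vt)²/(4Dt) = (1.6)²/(4 × 0.0161 × 1280) = 0.03106; exp(−0.03106) = 0.9694.
C = 0.1395 × 0.9694 = 0.135 kg/m³.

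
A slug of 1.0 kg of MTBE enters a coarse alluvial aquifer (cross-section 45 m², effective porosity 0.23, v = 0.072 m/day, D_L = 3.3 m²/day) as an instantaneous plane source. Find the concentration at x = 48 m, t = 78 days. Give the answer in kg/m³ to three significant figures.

0.000297 kg/m³

For an instantaneous plane source, C(x,t) = M/(n_e·A·√(4πDt)) · exp(−(x−vt)²/(4Dt)), with n_e·A the pore (flow) area.
Plume center vt = 0.072 × 78 = 5.616 m, so the well at 48 m is 42.384 m downgradient of the peak.
√(4πDt) = 56.87 m, giving peak height M/(n_e·A·√(4πDt)) = 1.0/(0.23 × 45 × 56.87) = 0.001699 kg/m³.
(x−vt)²/(4Dt) = (42.384)²/(4 × 3.3 × 78) = 1.745; exp(−1.745) = 0.1746.
C = 0.001699 × 0.1746 = 0.000297 kg/m³.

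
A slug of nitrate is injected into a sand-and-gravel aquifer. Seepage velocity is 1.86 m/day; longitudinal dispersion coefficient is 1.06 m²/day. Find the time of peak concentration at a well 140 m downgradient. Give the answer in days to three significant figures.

For the 1D instantaneous-source solution, setting ∂C/∂t = 0 at fixed x gives v²t² + 2Dt − x² = 0, so t = (√(D² + v²x²) − D)/v².
√(D² + v²x²) = √(1.06² + 1.86² × 140²) = 260.4; v² = 3.4596.
t = (260.4 − 1.06)/3.4596 = 75.0 days (vs. the pure-advection estimate x/v = 75.3 d).

75.0 days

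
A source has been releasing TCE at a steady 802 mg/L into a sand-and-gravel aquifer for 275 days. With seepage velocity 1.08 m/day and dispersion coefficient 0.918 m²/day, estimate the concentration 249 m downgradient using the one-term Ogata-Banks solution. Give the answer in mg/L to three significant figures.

For a continuous step input, C/C₀ ≈ ½·erfc((x−vt)/(2√(Dt))).
vt = 1.08 × 275 = 297 m and 2√(Dt) = 2√(0.918 × 275) = 31.78 m.
Argument (x−vt)/(2√(Dt)) = (249 − 297)/31.78 = -1.510; ½·erfc(-1.510) = 0.9836.
C = 802 × 0.9836 = 789 mg/L.

789 mg/L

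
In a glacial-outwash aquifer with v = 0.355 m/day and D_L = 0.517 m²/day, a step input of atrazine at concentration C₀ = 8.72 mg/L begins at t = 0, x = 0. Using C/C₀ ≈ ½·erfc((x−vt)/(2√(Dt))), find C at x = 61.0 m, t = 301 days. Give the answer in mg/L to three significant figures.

8.68 mg/L

For a continuous step input, C/C₀ ≈ ½·erfc((x−vt)/(2√(Dt))).
vt = 0.355 × 301 = 106.855 m and 2√(Dt) = 2√(0.517 × 301) = 24.95 m.
Argument (x−vt)/(2√(Dt)) = (61.0 − 106.855)/24.95 = -1.838; ½·erfc(-1.838) = 0.9953.
C = 8.72 × 0.9953 = 8.68 mg/L.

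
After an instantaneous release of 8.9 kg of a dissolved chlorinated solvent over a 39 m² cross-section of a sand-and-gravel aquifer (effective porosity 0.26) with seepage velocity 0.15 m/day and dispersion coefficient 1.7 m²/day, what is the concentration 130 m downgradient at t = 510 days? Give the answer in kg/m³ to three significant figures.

For an instantaneous plane source, C(x,t) = M/(n_e·A·√(4πDt)) · exp(−(x−vt)²/(4Dt)), with n_e·A the pore (flow) area.
Plume center vt = 0.15 × 510 = 76.5 m, so the well at 130 m is 53.5 m downgradient of the peak.
√(4πDt) = 104.4 m, giving peak height M/(n_e·A·√(4πDt)) = 8.9/(0.26 × 39 × 104.4) = 0.008407 kg/m³.
(x−vt)²/(4Dt) = (53.5)²/(4 × 1.7 × 510) = 0.8253; exp(−0.8253) = 0.4381.
C = 0.008407 × 0.4381 = 0.00368 kg/m³.

0.00368 kg/m³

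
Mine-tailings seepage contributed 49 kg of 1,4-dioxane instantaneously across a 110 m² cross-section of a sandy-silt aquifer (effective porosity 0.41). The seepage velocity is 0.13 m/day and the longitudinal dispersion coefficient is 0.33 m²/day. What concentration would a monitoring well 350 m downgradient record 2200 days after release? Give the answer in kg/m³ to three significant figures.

For an instantaneous plane source, C(x,t) = M/(n_e·A·√(4πDt)) · exp(−(x−vt)²/(4Dt)), with n_e·A the pore (flow) area.
Plume center vt = 0.13 × 2200 = 286 m, so the well at 350 m is 64 m downgradient of the peak.
√(4πDt) = 95.52 m, giving peak height M/(n_e·A·√(4πDt)) = 49/(0.41 × 110 × 95.52) = 0.01137 kg/m³.
(x−vt)²/(4Dt) = (64)²/(4 × 0.33 × 2200) = 1.410; exp(−1.410) = 0.2441.
C = 0.01137 × 0.2441 = 0.00278 kg/m³.

0.00278 kg/m³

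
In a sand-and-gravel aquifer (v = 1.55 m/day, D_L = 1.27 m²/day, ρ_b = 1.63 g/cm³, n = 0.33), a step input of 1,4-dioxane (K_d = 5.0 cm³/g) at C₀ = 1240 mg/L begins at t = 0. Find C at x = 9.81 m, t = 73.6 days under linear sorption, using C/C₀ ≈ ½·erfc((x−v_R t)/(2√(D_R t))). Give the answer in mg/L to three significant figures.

Retardation factor R = 1 + ρ_b·K_d/n = 1 + 1.63 × 5.0/0.33 = 25.70.
Sorption retards both mechanisms: v_R = v/R = 0.06031 m/day, D_R = D/R = 0.04942 m²/day.
v_R·t = 0.06031 × 73.6 = 4.438816 m; 2√(D_R t) = 3.814 m; argument = (9.81 − 4.438816)/3.814 = 1.408.
C = C₀ × ½·erfc(1.408) = 1240 × 0.02323 = 28.8 mg/L.

28.8 mg/L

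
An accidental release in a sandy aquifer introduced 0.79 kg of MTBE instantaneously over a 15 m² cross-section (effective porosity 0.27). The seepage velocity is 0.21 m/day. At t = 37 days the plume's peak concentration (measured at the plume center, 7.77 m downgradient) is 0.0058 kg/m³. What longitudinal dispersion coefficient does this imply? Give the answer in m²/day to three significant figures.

2.43 m²/day

At the plume center C_max = M/(n_e·A·√(4πDt)), so D = M²/(4πt·(n_e·A·C_max)²).
n_e·A·C_max = 0.27 × 15 × 0.0058 = 0.02349 kg/m.
D = 0.79²/(4π × 37 × 0.02349²) = 2.43 m²/day.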